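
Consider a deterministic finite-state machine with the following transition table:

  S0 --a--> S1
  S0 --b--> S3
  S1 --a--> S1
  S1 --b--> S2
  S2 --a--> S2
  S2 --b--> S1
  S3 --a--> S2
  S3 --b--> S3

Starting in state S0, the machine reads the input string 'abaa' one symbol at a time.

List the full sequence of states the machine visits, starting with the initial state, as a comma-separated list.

Answer: S0, S1, S2, S2, S2

Derivation:
Start: S0
  read 'a': S0 --a--> S1
  read 'b': S1 --b--> S2
  read 'a': S2 --a--> S2
  read 'a': S2 --a--> S2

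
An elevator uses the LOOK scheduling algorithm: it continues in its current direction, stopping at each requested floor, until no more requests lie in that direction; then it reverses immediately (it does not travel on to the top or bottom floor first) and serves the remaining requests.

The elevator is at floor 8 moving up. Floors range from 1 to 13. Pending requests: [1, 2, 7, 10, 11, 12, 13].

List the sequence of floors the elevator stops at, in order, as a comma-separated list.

Current: 8, moving UP
Serve above first (ascending): [10, 11, 12, 13]
Then reverse, serve below (descending): [7, 2, 1]

Answer: 10, 11, 12, 13, 7, 2, 1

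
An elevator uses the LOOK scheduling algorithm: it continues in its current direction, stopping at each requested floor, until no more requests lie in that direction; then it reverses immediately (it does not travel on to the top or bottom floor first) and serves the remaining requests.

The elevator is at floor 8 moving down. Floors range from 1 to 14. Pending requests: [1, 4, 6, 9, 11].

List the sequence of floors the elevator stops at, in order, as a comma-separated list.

Current: 8, moving DOWN
Serve below first (descending): [6, 4, 1]
Then reverse, serve above (ascending): [9, 11]

Answer: 6, 4, 1, 9, 11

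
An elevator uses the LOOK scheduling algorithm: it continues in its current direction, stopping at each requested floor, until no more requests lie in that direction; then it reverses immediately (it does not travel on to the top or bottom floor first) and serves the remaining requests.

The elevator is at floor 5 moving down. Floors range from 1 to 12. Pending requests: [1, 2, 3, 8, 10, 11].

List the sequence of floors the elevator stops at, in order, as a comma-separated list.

Current: 5, moving DOWN
Serve below first (descending): [3, 2, 1]
Then reverse, serve above (ascending): [8, 10, 11]

Answer: 3, 2, 1, 8, 10, 11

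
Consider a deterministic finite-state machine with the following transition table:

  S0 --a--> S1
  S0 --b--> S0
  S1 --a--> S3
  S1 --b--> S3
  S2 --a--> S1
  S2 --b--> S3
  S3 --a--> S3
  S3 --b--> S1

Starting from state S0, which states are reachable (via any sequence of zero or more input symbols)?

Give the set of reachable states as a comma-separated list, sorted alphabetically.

BFS from S0:
  visit S0: S0--a-->S1 (new), S0--b-->S0 (seen)
  visit S1: S1--a-->S3 (new), S1--b-->S3 (seen)
  visit S3: S3--a-->S3 (seen), S3--b-->S1 (seen)

Answer: S0, S1, S3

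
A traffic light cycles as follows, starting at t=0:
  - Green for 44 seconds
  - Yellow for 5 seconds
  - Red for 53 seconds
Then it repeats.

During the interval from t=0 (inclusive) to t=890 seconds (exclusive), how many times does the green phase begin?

Answer: 9

Derivation:
Cycle = 44+5+53 = 102s
green phase starts at t = k*102 + 0 for k=0,1,2,...
Need k*102+0 < 890 → k < 8.725
k ∈ {0, ..., 8} → 9 starts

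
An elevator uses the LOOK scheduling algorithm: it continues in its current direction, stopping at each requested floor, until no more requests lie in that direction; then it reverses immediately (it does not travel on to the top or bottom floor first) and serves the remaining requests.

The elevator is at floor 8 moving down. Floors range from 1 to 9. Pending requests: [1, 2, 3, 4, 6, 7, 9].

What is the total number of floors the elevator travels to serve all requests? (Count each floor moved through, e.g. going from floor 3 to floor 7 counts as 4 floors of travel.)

Start at floor 8 moving down, LOOK stop order: [7, 6, 4, 3, 2, 1, 9]
  8 → 7: |7-8| = 1, total = 1
  7 → 6: |6-7| = 1, total = 2
  6 → 4: |4-6| = 2, total = 4
  4 → 3: |3-4| = 1, total = 5
  3 → 2: |2-3| = 1, total = 6
  2 → 1: |1-2| = 1, total = 7
  1 → 9: |9-1| = 8, total = 15

Answer: 15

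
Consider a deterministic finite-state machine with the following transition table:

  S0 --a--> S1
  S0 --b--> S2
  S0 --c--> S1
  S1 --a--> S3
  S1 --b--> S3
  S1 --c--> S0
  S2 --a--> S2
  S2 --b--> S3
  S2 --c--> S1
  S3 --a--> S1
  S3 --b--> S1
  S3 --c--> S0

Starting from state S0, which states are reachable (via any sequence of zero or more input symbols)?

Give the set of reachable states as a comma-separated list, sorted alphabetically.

BFS from S0:
  visit S0: S0--a-->S1 (new), S0--b-->S2 (new), S0--c-->S1 (seen)
  visit S1: S1--a-->S3 (new), S1--b-->S3 (seen), S1--c-->S0 (seen)
  visit S2: S2--a-->S2 (seen), S2--b-->S3 (seen), S2--c-->S1 (seen)
  visit S3: S3--a-->S1 (seen), S3--b-->S1 (seen), S3--c-->S0 (seen)

Answer: S0, S1, S2, S3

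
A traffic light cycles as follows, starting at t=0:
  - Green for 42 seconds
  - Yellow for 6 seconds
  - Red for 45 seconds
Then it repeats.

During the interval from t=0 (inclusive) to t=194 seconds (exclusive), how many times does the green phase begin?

Cycle = 42+6+45 = 93s
green phase starts at t = k*93 + 0 for k=0,1,2,...
Need k*93+0 < 194 → k < 2.086
k ∈ {0, ..., 2} → 3 starts

Answer: 3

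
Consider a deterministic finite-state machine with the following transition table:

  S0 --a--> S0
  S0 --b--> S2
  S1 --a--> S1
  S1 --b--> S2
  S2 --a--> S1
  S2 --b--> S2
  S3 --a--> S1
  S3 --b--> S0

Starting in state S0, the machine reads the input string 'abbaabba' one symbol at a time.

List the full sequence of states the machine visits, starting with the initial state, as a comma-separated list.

Answer: S0, S0, S2, S2, S1, S1, S2, S2, S1

Derivation:
Start: S0
  read 'a': S0 --a--> S0
  read 'b': S0 --b--> S2
  read 'b': S2 --b--> S2
  read 'a': S2 --a--> S1
  read 'a': S1 --a--> S1
  read 'b': S1 --b--> S2
  read 'b': S2 --b--> S2
  read 'a': S2 --a--> S1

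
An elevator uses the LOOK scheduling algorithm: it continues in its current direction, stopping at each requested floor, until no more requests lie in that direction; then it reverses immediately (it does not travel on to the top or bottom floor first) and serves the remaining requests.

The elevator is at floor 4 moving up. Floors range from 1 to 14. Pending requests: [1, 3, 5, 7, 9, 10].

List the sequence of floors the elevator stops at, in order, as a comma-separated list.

Current: 4, moving UP
Serve above first (ascending): [5, 7, 9, 10]
Then reverse, serve below (descending): [3, 1]

Answer: 5, 7, 9, 10, 3, 1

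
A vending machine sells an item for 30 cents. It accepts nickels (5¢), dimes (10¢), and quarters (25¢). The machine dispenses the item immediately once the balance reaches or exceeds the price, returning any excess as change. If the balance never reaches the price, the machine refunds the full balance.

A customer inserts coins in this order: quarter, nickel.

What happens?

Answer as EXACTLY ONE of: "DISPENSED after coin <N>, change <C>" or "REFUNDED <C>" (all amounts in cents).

Answer: DISPENSED after coin 2, change 0

Derivation:
Price: 30¢
Coin 1 (quarter, 25¢): balance = 25¢
Coin 2 (nickel, 5¢): balance = 30¢
  → balance >= price → DISPENSE, change = 30 - 30 = 0¢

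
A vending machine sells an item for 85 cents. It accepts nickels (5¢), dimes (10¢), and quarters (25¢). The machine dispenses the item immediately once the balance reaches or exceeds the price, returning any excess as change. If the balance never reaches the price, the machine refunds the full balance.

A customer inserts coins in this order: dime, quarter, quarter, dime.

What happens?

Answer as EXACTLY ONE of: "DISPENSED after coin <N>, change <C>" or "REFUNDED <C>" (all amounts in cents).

Price: 85¢
Coin 1 (dime, 10¢): balance = 10¢
Coin 2 (quarter, 25¢): balance = 35¢
Coin 3 (quarter, 25¢): balance = 60¢
Coin 4 (dime, 10¢): balance = 70¢
All coins inserted, balance 70¢ < price 85¢ → REFUND 70¢

Answer: REFUNDED 70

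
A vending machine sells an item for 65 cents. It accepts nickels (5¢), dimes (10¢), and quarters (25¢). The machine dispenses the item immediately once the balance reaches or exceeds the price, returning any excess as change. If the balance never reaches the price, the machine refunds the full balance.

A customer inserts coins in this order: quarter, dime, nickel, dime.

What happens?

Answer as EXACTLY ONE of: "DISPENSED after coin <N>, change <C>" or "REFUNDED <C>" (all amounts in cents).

Answer: REFUNDED 50

Derivation:
Price: 65¢
Coin 1 (quarter, 25¢): balance = 25¢
Coin 2 (dime, 10¢): balance = 35¢
Coin 3 (nickel, 5¢): balance = 40¢
Coin 4 (dime, 10¢): balance = 50¢
All coins inserted, balance 50¢ < price 65¢ → REFUND 50¢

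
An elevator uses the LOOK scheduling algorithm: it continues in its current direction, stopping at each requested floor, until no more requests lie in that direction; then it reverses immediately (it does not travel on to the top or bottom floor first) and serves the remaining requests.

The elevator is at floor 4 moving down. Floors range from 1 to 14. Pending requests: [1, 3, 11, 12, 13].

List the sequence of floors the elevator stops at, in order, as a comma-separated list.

Answer: 3, 1, 11, 12, 13

Derivation:
Current: 4, moving DOWN
Serve below first (descending): [3, 1]
Then reverse, serve above (ascending): [11, 12, 13]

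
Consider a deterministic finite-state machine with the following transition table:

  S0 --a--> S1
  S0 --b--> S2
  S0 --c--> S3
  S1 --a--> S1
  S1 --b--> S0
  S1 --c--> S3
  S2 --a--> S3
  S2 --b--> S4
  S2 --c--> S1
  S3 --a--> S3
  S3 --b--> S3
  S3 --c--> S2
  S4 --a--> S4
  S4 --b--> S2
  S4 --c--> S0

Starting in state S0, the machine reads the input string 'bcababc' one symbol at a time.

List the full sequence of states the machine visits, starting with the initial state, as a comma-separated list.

Start: S0
  read 'b': S0 --b--> S2
  read 'c': S2 --c--> S1
  read 'a': S1 --a--> S1
  read 'b': S1 --b--> S0
  read 'a': S0 --a--> S1
  read 'b': S1 --b--> S0
  read 'c': S0 --c--> S3

Answer: S0, S2, S1, S1, S0, S1, S0, S3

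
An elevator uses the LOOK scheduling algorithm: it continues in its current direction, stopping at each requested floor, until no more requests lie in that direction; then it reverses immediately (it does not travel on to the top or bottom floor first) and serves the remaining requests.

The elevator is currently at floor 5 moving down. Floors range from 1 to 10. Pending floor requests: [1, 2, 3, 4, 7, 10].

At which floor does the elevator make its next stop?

Answer: 4

Derivation:
Current floor: 5, direction: down
Requests above: [7, 10]
Requests below: [1, 2, 3, 4]
Moving down and requests lie below → nearest below is max([1, 2, 3, 4]) = 4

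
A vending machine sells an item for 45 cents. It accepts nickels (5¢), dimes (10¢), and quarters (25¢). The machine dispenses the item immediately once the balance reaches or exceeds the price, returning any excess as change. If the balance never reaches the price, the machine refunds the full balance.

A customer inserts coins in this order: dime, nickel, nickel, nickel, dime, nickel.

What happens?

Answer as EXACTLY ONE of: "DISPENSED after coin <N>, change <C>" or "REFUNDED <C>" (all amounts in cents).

Price: 45¢
Coin 1 (dime, 10¢): balance = 10¢
Coin 2 (nickel, 5¢): balance = 15¢
Coin 3 (nickel, 5¢): balance = 20¢
Coin 4 (nickel, 5¢): balance = 25¢
Coin 5 (dime, 10¢): balance = 35¢
Coin 6 (nickel, 5¢): balance = 40¢
All coins inserted, balance 40¢ < price 45¢ → REFUND 40¢

Answer: REFUNDED 40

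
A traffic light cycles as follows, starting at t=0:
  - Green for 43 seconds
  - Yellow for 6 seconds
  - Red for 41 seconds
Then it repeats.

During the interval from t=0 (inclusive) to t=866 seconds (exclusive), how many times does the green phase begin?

Cycle = 43+6+41 = 90s
green phase starts at t = k*90 + 0 for k=0,1,2,...
Need k*90+0 < 866 → k < 9.622
k ∈ {0, ..., 9} → 10 starts

Answer: 10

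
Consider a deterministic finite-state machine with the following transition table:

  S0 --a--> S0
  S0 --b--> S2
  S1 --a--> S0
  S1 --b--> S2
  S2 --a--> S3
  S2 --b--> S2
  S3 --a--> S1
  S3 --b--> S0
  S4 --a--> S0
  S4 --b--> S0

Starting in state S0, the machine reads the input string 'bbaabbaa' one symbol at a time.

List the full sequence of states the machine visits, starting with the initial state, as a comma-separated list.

Start: S0
  read 'b': S0 --b--> S2
  read 'b': S2 --b--> S2
  read 'a': S2 --a--> S3
  read 'a': S3 --a--> S1
  read 'b': S1 --b--> S2
  read 'b': S2 --b--> S2
  read 'a': S2 --a--> S3
  read 'a': S3 --a--> S1

Answer: S0, S2, S2, S3, S1, S2, S2, S3, S1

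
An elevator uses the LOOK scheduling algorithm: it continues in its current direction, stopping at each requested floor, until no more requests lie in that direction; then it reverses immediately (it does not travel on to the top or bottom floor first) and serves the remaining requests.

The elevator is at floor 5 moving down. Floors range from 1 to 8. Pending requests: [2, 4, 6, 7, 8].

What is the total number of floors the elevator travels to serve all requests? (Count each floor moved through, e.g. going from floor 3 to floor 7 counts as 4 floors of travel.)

Start at floor 5 moving down, LOOK stop order: [4, 2, 6, 7, 8]
  5 → 4: |4-5| = 1, total = 1
  4 → 2: |2-4| = 2, total = 3
  2 → 6: |6-2| = 4, total = 7
  6 → 7: |7-6| = 1, total = 8
  7 → 8: |8-7| = 1, total = 9

Answer: 9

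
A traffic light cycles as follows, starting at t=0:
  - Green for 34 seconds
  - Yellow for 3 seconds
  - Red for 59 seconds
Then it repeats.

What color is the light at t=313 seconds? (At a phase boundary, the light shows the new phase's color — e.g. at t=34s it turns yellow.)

Cycle length = 34 + 3 + 59 = 96s
t = 313, phase_t = 313 mod 96 = 25
25 < 34 (green end) → GREEN

Answer: green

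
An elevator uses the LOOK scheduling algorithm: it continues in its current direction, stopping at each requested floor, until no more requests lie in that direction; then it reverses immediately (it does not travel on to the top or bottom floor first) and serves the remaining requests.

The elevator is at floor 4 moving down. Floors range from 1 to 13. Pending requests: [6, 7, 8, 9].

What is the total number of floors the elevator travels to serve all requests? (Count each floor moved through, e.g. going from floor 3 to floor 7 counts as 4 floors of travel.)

Answer: 5

Derivation:
Start at floor 4 moving down, LOOK stop order: [6, 7, 8, 9]
  4 → 6: |6-4| = 2, total = 2
  6 → 7: |7-6| = 1, total = 3
  7 → 8: |8-7| = 1, total = 4
  8 → 9: |9-8| = 1, total = 5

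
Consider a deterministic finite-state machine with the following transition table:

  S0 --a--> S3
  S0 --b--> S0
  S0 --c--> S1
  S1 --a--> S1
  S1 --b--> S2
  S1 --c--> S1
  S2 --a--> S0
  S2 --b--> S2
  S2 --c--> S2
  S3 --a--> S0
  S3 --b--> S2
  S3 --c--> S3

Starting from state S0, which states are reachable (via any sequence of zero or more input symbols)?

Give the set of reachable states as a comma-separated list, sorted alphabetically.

BFS from S0:
  visit S0: S0--a-->S3 (new), S0--b-->S0 (seen), S0--c-->S1 (new)
  visit S3: S3--a-->S0 (seen), S3--b-->S2 (new), S3--c-->S3 (seen)
  visit S1: S1--a-->S1 (seen), S1--b-->S2 (seen), S1--c-->S1 (seen)
  visit S2: S2--a-->S0 (seen), S2--b-->S2 (seen), S2--c-->S2 (seen)

Answer: S0, S1, S2, S3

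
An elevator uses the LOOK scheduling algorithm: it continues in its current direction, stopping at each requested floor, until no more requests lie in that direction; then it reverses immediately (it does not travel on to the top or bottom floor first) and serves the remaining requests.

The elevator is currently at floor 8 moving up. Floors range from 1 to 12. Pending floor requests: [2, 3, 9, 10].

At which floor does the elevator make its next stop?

Current floor: 8, direction: up
Requests above: [9, 10]
Requests below: [2, 3]
Moving up and requests lie above → nearest above is min([9, 10]) = 9

Answer: 9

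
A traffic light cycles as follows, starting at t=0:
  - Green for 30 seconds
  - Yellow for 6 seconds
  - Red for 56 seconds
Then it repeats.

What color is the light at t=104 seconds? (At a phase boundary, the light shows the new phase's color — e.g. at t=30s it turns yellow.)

Answer: green

Derivation:
Cycle length = 30 + 6 + 56 = 92s
t = 104, phase_t = 104 mod 92 = 12
12 < 30 (green end) → GREEN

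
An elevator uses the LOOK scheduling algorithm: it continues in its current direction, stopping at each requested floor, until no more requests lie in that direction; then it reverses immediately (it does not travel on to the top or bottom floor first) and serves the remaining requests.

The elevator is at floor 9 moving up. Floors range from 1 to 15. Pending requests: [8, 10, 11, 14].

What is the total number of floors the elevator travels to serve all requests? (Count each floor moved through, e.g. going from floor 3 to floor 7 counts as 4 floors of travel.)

Start at floor 9 moving up, LOOK stop order: [10, 11, 14, 8]
  9 → 10: |10-9| = 1, total = 1
  10 → 11: |11-10| = 1, total = 2
  11 → 14: |14-11| = 3, total = 5
  14 → 8: |8-14| = 6, total = 11

Answer: 11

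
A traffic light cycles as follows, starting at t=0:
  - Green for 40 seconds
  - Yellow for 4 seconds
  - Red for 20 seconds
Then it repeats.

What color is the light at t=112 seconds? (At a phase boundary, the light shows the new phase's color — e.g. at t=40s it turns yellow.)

Answer: red

Derivation:
Cycle length = 40 + 4 + 20 = 64s
t = 112, phase_t = 112 mod 64 = 48
48 >= 44 → RED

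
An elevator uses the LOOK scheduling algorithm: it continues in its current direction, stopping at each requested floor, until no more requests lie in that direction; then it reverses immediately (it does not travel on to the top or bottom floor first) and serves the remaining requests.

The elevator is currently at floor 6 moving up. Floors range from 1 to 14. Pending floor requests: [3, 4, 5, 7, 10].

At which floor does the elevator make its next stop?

Answer: 7

Derivation:
Current floor: 6, direction: up
Requests above: [7, 10]
Requests below: [3, 4, 5]
Moving up and requests lie above → nearest above is min([7, 10]) = 7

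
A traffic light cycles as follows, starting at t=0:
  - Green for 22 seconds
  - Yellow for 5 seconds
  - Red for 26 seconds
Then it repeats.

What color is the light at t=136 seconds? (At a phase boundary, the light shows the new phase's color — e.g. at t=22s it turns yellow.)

Cycle length = 22 + 5 + 26 = 53s
t = 136, phase_t = 136 mod 53 = 30
30 >= 27 → RED

Answer: red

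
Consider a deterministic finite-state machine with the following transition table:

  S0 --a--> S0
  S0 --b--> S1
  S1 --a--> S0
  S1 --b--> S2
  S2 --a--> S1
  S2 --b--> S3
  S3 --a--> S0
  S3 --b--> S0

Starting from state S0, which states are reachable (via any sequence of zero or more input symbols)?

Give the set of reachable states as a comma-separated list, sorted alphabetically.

Answer: S0, S1, S2, S3

Derivation:
BFS from S0:
  visit S0: S0--a-->S0 (seen), S0--b-->S1 (new)
  visit S1: S1--a-->S0 (seen), S1--b-->S2 (new)
  visit S2: S2--a-->S1 (seen), S2--b-->S3 (new)
  visit S3: S3--a-->S0 (seen), S3--b-->S0 (seen)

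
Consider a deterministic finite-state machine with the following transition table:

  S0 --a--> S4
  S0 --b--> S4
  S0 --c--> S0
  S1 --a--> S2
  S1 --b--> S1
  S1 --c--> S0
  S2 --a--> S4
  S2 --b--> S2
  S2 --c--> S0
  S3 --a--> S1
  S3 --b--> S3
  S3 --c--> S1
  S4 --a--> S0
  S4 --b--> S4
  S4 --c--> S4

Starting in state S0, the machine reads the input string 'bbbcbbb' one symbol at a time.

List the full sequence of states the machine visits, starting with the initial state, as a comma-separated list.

Start: S0
  read 'b': S0 --b--> S4
  read 'b': S4 --b--> S4
  read 'b': S4 --b--> S4
  read 'c': S4 --c--> S4
  read 'b': S4 --b--> S4
  read 'b': S4 --b--> S4
  read 'b': S4 --b--> S4

Answer: S0, S4, S4, S4, S4, S4, S4, S4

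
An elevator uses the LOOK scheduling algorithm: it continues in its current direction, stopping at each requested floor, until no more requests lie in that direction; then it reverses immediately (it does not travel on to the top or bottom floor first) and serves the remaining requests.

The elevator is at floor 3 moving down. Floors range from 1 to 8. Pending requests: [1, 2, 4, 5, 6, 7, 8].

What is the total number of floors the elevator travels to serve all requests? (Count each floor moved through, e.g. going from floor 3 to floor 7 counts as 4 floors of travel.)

Answer: 9

Derivation:
Start at floor 3 moving down, LOOK stop order: [2, 1, 4, 5, 6, 7, 8]
  3 → 2: |2-3| = 1, total = 1
  2 → 1: |1-2| = 1, total = 2
  1 → 4: |4-1| = 3, total = 5
  4 → 5: |5-4| = 1, total = 6
  5 → 6: |6-5| = 1, total = 7
  6 → 7: |7-6| = 1, total = 8
  7 → 8: |8-7| = 1, total = 9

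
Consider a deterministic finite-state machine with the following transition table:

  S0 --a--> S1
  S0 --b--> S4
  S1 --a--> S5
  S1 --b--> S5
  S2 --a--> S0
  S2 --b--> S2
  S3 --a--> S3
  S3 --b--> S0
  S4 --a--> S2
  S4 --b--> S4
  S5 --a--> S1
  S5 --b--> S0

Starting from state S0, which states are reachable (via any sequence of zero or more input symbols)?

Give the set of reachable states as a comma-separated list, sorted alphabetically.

Answer: S0, S1, S2, S4, S5

Derivation:
BFS from S0:
  visit S0: S0--a-->S1 (new), S0--b-->S4 (new)
  visit S1: S1--a-->S5 (new), S1--b-->S5 (seen)
  visit S4: S4--a-->S2 (new), S4--b-->S4 (seen)
  visit S5: S5--a-->S1 (seen), S5--b-->S0 (seen)
  visit S2: S2--a-->S0 (seen), S2--b-->S2 (seen)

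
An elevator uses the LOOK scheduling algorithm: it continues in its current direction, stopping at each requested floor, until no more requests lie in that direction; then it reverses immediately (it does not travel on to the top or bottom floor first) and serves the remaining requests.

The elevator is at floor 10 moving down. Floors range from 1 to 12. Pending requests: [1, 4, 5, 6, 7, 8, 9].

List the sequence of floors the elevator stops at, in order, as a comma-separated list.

Answer: 9, 8, 7, 6, 5, 4, 1

Derivation:
Current: 10, moving DOWN
Serve below first (descending): [9, 8, 7, 6, 5, 4, 1]
Then reverse, serve above (ascending): []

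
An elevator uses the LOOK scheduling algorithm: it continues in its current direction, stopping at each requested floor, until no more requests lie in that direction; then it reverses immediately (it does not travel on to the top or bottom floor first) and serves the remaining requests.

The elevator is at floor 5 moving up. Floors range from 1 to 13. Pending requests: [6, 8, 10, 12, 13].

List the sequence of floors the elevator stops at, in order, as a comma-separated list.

Current: 5, moving UP
Serve above first (ascending): [6, 8, 10, 12, 13]
Then reverse, serve below (descending): []

Answer: 6, 8, 10, 12, 13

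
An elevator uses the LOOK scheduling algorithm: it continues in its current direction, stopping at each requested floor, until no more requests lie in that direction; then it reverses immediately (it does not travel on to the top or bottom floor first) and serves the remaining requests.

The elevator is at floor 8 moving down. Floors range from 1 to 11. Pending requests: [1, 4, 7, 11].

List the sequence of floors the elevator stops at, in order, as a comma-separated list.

Answer: 7, 4, 1, 11

Derivation:
Current: 8, moving DOWN
Serve below first (descending): [7, 4, 1]
Then reverse, serve above (ascending): [11]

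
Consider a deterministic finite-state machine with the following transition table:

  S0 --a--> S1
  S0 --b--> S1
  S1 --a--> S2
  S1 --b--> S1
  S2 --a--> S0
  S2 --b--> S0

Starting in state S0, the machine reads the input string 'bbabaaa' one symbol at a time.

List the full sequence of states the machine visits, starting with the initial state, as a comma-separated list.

Answer: S0, S1, S1, S2, S0, S1, S2, S0

Derivation:
Start: S0
  read 'b': S0 --b--> S1
  read 'b': S1 --b--> S1
  read 'a': S1 --a--> S2
  read 'b': S2 --b--> S0
  read 'a': S0 --a--> S1
  read 'a': S1 --a--> S2
  read 'a': S2 --a--> S0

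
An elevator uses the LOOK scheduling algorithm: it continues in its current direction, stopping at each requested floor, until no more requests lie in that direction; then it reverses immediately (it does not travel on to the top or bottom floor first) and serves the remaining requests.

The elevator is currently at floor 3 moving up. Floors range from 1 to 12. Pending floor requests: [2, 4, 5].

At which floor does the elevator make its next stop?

Current floor: 3, direction: up
Requests above: [4, 5]
Requests below: [2]
Moving up and requests lie above → nearest above is min([4, 5]) = 4

Answer: 4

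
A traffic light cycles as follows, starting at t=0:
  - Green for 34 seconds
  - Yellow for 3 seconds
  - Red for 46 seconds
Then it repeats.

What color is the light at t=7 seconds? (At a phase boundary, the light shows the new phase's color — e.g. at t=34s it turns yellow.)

Cycle length = 34 + 3 + 46 = 83s
t = 7, phase_t = 7 mod 83 = 7
7 < 34 (green end) → GREEN

Answer: green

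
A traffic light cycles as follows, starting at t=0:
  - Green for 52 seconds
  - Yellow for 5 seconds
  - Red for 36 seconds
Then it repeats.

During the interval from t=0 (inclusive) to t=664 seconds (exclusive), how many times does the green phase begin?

Answer: 8

Derivation:
Cycle = 52+5+36 = 93s
green phase starts at t = k*93 + 0 for k=0,1,2,...
Need k*93+0 < 664 → k < 7.140
k ∈ {0, ..., 7} → 8 starts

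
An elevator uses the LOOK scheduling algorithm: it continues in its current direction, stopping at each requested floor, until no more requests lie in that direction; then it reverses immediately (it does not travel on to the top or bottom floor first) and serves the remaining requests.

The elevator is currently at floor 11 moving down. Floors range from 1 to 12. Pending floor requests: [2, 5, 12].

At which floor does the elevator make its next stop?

Current floor: 11, direction: down
Requests above: [12]
Requests below: [2, 5]
Moving down and requests lie below → nearest below is max([2, 5]) = 5

Answer: 5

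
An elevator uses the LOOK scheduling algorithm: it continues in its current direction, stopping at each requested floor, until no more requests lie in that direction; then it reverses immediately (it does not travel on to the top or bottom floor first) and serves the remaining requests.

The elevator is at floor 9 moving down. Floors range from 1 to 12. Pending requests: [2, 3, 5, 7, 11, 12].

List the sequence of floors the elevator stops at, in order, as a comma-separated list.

Current: 9, moving DOWN
Serve below first (descending): [7, 5, 3, 2]
Then reverse, serve above (ascending): [11, 12]

Answer: 7, 5, 3, 2, 11, 12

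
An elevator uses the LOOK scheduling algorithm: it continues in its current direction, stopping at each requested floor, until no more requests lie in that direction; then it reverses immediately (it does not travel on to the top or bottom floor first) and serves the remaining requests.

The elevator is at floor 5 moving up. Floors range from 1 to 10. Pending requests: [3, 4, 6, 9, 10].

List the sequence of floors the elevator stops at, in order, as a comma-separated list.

Current: 5, moving UP
Serve above first (ascending): [6, 9, 10]
Then reverse, serve below (descending): [4, 3]

Answer: 6, 9, 10, 4, 3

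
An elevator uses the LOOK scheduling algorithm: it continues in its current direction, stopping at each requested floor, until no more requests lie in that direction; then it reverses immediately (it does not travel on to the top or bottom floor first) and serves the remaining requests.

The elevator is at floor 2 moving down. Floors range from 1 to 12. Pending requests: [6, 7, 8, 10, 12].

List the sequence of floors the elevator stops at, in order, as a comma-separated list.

Current: 2, moving DOWN
Serve below first (descending): []
Then reverse, serve above (ascending): [6, 7, 8, 10, 12]

Answer: 6, 7, 8, 10, 12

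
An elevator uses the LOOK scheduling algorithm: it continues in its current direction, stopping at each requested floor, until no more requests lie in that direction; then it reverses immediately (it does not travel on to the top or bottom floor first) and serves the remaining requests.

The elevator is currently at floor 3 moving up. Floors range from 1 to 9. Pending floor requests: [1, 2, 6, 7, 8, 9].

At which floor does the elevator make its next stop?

Current floor: 3, direction: up
Requests above: [6, 7, 8, 9]
Requests below: [1, 2]
Moving up and requests lie above → nearest above is min([6, 7, 8, 9]) = 6

Answer: 6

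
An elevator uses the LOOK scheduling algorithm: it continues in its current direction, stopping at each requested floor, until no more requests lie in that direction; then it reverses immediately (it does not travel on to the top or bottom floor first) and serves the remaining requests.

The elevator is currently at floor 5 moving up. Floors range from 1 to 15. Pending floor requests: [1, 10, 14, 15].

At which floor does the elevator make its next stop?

Answer: 10

Derivation:
Current floor: 5, direction: up
Requests above: [10, 14, 15]
Requests below: [1]
Moving up and requests lie above → nearest above is min([10, 14, 15]) = 10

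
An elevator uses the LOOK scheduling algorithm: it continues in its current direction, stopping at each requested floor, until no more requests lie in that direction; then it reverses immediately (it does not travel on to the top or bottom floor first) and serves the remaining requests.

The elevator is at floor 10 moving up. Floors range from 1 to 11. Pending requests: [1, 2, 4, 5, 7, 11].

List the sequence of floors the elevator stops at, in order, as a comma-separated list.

Answer: 11, 7, 5, 4, 2, 1

Derivation:
Current: 10, moving UP
Serve above first (ascending): [11]
Then reverse, serve below (descending): [7, 5, 4, 2, 1]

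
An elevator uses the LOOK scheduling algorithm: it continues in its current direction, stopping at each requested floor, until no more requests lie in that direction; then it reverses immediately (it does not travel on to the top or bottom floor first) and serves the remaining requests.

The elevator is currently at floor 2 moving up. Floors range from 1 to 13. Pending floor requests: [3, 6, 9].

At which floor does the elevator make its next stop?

Answer: 3

Derivation:
Current floor: 2, direction: up
Requests above: [3, 6, 9]
Requests below: []
Moving up and requests lie above → nearest above is min([3, 6, 9]) = 3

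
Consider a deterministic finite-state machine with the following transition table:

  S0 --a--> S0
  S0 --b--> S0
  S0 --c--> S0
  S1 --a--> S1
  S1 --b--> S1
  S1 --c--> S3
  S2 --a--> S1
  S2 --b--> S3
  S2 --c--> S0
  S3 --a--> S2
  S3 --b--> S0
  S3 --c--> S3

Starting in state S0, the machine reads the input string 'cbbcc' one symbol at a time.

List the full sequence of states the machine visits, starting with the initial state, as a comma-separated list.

Answer: S0, S0, S0, S0, S0, S0

Derivation:
Start: S0
  read 'c': S0 --c--> S0
  read 'b': S0 --b--> S0
  read 'b': S0 --b--> S0
  read 'c': S0 --c--> S0
  read 'c': S0 --c--> S0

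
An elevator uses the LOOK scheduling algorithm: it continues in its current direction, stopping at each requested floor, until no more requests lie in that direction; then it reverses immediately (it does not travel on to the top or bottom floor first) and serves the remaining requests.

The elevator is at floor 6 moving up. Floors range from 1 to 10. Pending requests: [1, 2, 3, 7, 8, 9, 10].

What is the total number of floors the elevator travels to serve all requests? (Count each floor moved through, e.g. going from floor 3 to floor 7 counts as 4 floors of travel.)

Answer: 13

Derivation:
Start at floor 6 moving up, LOOK stop order: [7, 8, 9, 10, 3, 2, 1]
  6 → 7: |7-6| = 1, total = 1
  7 → 8: |8-7| = 1, total = 2
  8 → 9: |9-8| = 1, total = 3
  9 → 10: |10-9| = 1, total = 4
  10 → 3: |3-10| = 7, total = 11
  3 → 2: |2-3| = 1, total = 12
  2 → 1: |1-2| = 1, total = 13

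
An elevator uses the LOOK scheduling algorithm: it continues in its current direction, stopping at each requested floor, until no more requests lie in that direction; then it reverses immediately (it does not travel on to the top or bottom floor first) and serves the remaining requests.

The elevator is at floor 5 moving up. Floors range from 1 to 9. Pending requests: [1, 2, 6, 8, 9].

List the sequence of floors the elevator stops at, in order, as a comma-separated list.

Answer: 6, 8, 9, 2, 1

Derivation:
Current: 5, moving UP
Serve above first (ascending): [6, 8, 9]
Then reverse, serve below (descending): [2, 1]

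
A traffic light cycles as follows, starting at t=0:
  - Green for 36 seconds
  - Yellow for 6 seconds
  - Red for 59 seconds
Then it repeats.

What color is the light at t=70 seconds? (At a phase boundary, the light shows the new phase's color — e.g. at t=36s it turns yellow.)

Answer: red

Derivation:
Cycle length = 36 + 6 + 59 = 101s
t = 70, phase_t = 70 mod 101 = 70
70 >= 42 → RED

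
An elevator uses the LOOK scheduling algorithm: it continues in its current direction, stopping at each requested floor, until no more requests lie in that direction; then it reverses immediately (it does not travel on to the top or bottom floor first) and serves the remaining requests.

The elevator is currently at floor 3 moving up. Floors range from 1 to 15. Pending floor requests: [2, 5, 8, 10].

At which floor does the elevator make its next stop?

Current floor: 3, direction: up
Requests above: [5, 8, 10]
Requests below: [2]
Moving up and requests lie above → nearest above is min([5, 8, 10]) = 5

Answer: 5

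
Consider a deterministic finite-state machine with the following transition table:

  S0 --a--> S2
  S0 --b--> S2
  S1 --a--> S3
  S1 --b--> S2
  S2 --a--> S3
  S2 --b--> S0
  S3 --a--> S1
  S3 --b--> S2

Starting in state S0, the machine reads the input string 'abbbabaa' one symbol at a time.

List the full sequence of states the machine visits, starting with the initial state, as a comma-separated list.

Answer: S0, S2, S0, S2, S0, S2, S0, S2, S3

Derivation:
Start: S0
  read 'a': S0 --a--> S2
  read 'b': S2 --b--> S0
  read 'b': S0 --b--> S2
  read 'b': S2 --b--> S0
  read 'a': S0 --a--> S2
  read 'b': S2 --b--> S0
  read 'a': S0 --a--> S2
  read 'a': S2 --a--> S3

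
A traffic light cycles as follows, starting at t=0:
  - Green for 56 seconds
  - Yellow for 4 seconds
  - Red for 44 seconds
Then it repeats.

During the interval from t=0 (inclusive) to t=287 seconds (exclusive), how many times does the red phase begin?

Answer: 3

Derivation:
Cycle = 56+4+44 = 104s
red phase starts at t = k*104 + 60 for k=0,1,2,...
Need k*104+60 < 287 → k < 2.183
k ∈ {0, ..., 2} → 3 starts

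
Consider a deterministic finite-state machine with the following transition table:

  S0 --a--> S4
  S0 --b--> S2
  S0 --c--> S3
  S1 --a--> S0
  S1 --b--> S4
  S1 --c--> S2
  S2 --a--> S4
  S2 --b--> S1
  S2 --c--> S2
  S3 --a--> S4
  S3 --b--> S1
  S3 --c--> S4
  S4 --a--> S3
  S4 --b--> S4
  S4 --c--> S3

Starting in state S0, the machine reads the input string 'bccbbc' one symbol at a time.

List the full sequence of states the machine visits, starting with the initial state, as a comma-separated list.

Answer: S0, S2, S2, S2, S1, S4, S3

Derivation:
Start: S0
  read 'b': S0 --b--> S2
  read 'c': S2 --c--> S2
  read 'c': S2 --c--> S2
  read 'b': S2 --b--> S1
  read 'b': S1 --b--> S4
  read 'c': S4 --c--> S3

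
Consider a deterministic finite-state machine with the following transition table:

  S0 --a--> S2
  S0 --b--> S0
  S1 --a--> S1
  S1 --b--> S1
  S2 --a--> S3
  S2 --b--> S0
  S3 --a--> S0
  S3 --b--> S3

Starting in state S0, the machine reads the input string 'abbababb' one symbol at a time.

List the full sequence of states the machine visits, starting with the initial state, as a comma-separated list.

Start: S0
  read 'a': S0 --a--> S2
  read 'b': S2 --b--> S0
  read 'b': S0 --b--> S0
  read 'a': S0 --a--> S2
  read 'b': S2 --b--> S0
  read 'a': S0 --a--> S2
  read 'b': S2 --b--> S0
  read 'b': S0 --b--> S0

Answer: S0, S2, S0, S0, S2, S0, S2, S0, S0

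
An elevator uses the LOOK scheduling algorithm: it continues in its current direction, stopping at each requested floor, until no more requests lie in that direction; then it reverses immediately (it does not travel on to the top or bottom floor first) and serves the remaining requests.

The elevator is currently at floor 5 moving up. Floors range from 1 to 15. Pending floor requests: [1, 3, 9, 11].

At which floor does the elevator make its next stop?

Answer: 9

Derivation:
Current floor: 5, direction: up
Requests above: [9, 11]
Requests below: [1, 3]
Moving up and requests lie above → nearest above is min([9, 11]) = 9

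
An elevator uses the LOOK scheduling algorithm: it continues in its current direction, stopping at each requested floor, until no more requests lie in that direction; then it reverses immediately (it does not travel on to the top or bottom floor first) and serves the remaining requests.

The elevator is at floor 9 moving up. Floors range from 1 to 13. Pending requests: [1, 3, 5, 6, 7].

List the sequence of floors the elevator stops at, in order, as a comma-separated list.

Answer: 7, 6, 5, 3, 1

Derivation:
Current: 9, moving UP
Serve above first (ascending): []
Then reverse, serve below (descending): [7, 6, 5, 3, 1]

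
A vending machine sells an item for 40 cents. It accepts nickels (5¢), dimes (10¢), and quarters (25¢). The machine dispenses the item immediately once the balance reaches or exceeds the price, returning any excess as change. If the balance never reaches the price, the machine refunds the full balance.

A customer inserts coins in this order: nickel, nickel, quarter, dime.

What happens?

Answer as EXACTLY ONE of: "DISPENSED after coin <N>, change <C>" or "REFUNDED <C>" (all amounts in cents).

Price: 40¢
Coin 1 (nickel, 5¢): balance = 5¢
Coin 2 (nickel, 5¢): balance = 10¢
Coin 3 (quarter, 25¢): balance = 35¢
Coin 4 (dime, 10¢): balance = 45¢
  → balance >= price → DISPENSE, change = 45 - 40 = 5¢

Answer: DISPENSED after coin 4, change 5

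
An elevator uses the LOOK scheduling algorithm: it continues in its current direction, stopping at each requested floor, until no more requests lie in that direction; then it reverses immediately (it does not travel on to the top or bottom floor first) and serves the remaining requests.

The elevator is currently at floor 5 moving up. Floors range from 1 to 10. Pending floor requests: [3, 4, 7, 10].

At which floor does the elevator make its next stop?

Answer: 7

Derivation:
Current floor: 5, direction: up
Requests above: [7, 10]
Requests below: [3, 4]
Moving up and requests lie above → nearest above is min([7, 10]) = 7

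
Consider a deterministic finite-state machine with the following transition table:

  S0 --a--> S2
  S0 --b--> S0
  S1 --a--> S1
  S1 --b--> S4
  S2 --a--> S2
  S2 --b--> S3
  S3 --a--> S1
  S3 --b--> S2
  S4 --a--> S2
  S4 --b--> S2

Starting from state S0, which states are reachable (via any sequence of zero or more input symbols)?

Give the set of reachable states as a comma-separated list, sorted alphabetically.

BFS from S0:
  visit S0: S0--a-->S2 (new), S0--b-->S0 (seen)
  visit S2: S2--a-->S2 (seen), S2--b-->S3 (new)
  visit S3: S3--a-->S1 (new), S3--b-->S2 (seen)
  visit S1: S1--a-->S1 (seen), S1--b-->S4 (new)
  visit S4: S4--a-->S2 (seen), S4--b-->S2 (seen)

Answer: S0, S1, S2, S3, S4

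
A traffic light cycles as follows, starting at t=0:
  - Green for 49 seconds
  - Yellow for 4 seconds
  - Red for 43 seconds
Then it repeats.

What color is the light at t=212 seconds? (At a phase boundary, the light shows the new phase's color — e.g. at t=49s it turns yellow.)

Answer: green

Derivation:
Cycle length = 49 + 4 + 43 = 96s
t = 212, phase_t = 212 mod 96 = 20
20 < 49 (green end) → GREEN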